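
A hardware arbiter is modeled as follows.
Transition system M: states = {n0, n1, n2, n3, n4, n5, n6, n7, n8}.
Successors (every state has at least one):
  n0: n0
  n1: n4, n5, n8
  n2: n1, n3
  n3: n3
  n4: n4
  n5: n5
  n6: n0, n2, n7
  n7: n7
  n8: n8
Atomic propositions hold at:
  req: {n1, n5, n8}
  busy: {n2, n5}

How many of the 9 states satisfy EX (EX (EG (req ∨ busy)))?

Sat(req ∨ busy) = {n1, n2, n5, n8}
EG (req ∨ busy): greatest fixpoint, start Z0 = {n1, n2, n5, n8}, keep only states in Sat with some successor in Z. Already a fixed point.
Sat(EG (req ∨ busy)) = {n1, n2, n5, n8}
Sat(EX (EG (req ∨ busy))) = {s : some successor in {n1, n2, n5, n8}} = {n1, n2, n5, n6, n8}
Sat(EX (EX (EG (req ∨ busy)))) = {s : some successor in {n1, n2, n5, n6, n8}} = {n1, n2, n5, n6, n8}
|Sat(EX (EX (EG (req ∨ busy))))| = |{n1, n2, n5, n6, n8}| = 5.

5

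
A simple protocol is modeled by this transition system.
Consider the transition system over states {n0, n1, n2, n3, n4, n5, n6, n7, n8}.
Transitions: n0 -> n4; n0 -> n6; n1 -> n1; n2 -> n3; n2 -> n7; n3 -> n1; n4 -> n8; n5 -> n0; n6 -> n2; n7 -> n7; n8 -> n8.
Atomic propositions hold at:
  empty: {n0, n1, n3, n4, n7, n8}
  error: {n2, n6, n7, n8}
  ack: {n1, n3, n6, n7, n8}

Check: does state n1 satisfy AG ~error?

Yes

Sat(~error) = {n0, n1, n3, n4, n5}
AG ~error: greatest fixpoint, start Z0 = {n0, n1, n3, n4, n5}, keep only states in Sat with every successor in Z. Z1 = {n1, n3, n5}; Z2 = {n1, n3}; fixed.
Sat(AG ~error) = {n1, n3}
n1 ∈ Sat(AG ~error) = {n1, n3}, so the formula holds at n1.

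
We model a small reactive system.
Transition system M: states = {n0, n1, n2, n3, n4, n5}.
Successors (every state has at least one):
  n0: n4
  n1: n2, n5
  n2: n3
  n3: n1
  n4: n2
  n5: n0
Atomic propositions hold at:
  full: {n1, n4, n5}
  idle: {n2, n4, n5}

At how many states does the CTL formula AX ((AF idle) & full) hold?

AF idle: least fixpoint, start Z0 = {n2, n4, n5}, add states with every successor in Z. Z1 = {n0, n1, n2, n4, n5}; Z2 = {n0, n1, n2, n3, n4, n5}; fixed.
Sat(AF idle) = {n0, n1, n2, n3, n4, n5}
Sat((AF idle) & full) = {n1, n4, n5}
Sat(AX ((AF idle) & full)) = {s : every successor in {n1, n4, n5}} = {n0, n3}
|Sat(AX ((AF idle) & full))| = |{n0, n3}| = 2.

2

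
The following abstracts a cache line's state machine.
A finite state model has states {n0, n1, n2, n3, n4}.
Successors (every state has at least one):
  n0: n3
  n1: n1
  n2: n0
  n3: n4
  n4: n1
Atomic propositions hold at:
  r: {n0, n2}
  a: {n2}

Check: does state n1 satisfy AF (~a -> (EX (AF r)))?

No

Sat(~a) = {n0, n1, n3, n4}
AF r: least fixpoint, start Z0 = {n0, n2}, add states with every successor in Z. Already a fixed point.
Sat(AF r) = {n0, n2}
Sat(EX (AF r)) = {s : some successor in {n0, n2}} = {n2}
Sat(~a -> (EX (AF r))) = {n2}
AF (~a -> (EX (AF r))): least fixpoint, start Z0 = {n2}, add states with every successor in Z. Already a fixed point.
Sat(AF (~a -> (EX (AF r)))) = {n2}
n1 ∉ Sat(AF (~a -> (EX (AF r)))) = {n2}, so the formula does not hold at n1.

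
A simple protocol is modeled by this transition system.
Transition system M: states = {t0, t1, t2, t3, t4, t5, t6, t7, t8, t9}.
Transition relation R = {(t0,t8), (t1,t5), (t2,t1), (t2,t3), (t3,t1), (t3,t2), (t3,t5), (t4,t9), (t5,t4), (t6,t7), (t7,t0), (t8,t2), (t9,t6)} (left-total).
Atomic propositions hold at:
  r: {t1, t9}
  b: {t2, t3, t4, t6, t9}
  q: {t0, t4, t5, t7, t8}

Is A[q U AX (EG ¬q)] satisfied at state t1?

Sat(¬q) = {t1, t2, t3, t6, t9}
EG ¬q: greatest fixpoint, start Z0 = {t1, t2, t3, t6, t9}, keep only states in Sat with some successor in Z. Z1 = {t2, t3, t9}; Z2 = {t2, t3}; fixed.
Sat(EG ¬q) = {t2, t3}
Sat(AX (EG ¬q)) = {s : every successor in {t2, t3}} = {t8}
A[q U AX (EG ¬q)]: least fixpoint, start Z0 = Sat(AX (EG ¬q)) = {t8}, add states in Sat(q) with every successor in Z. Z1 = {t0, t8}; Z2 = {t0, t7, t8}; fixed.
Sat(A[q U AX (EG ¬q)]) = {t0, t7, t8}
t1 ∉ Sat(A[q U AX (EG ¬q)]) = {t0, t7, t8}, so the formula does not hold at t1.

No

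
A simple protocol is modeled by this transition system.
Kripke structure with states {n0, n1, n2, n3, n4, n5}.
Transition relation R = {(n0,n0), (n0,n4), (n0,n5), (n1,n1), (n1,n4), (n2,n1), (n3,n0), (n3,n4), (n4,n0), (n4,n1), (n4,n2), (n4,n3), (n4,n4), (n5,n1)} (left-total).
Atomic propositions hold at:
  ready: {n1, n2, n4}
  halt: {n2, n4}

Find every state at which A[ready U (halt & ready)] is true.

Sat(halt & ready) = {n2, n4}
A[ready U (halt & ready)]: least fixpoint, start Z0 = Sat((halt & ready)) = {n2, n4}, add states in Sat(ready) with every successor in Z. Already a fixed point.
Sat(A[ready U (halt & ready)]) = {n2, n4}

{n2, n4}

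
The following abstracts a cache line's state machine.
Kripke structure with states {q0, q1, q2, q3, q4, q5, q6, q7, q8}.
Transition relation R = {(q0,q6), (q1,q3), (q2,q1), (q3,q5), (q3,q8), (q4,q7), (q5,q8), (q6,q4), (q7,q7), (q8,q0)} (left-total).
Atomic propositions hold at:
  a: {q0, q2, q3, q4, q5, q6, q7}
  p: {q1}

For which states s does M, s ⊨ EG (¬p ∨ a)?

{q0, q3, q4, q5, q6, q7, q8}

Sat(¬p) = {q0, q2, q3, q4, q5, q6, q7, q8}
Sat(¬p ∨ a) = {q0, q2, q3, q4, q5, q6, q7, q8}
EG (¬p ∨ a): greatest fixpoint, start Z0 = {q0, q2, q3, q4, q5, q6, q7, q8}, keep only states in Sat with some successor in Z. Z1 = {q0, q3, q4, q5, q6, q7, q8}; fixed.
Sat(EG (¬p ∨ a)) = {q0, q3, q4, q5, q6, q7, q8}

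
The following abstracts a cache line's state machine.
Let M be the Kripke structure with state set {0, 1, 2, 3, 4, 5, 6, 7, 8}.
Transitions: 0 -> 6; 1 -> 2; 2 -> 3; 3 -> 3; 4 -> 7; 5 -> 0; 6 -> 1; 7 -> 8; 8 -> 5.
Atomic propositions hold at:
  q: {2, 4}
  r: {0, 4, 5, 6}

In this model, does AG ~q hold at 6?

No

Sat(~q) = {0, 1, 3, 5, 6, 7, 8}
AG ~q: greatest fixpoint, start Z0 = {0, 1, 3, 5, 6, 7, 8}, keep only states in Sat with every successor in Z. Z1 = {0, 3, 5, 6, 7, 8}; Z2 = {0, 3, 5, 7, 8}; Z3 = {3, 5, 7, 8}; Z4 = {3, 7, 8}; Z5 = {3, 7}; Z6 = {3}; fixed.
Sat(AG ~q) = {3}
6 ∉ Sat(AG ~q) = {3}, so the formula does not hold at 6.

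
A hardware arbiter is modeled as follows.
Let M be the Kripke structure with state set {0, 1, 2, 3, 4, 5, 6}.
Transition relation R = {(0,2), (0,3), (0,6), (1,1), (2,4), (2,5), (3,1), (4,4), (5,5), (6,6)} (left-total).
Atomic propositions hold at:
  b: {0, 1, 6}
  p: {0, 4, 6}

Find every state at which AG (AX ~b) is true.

Sat(~b) = {2, 3, 4, 5}
Sat(AX ~b) = {s : every successor in {2, 3, 4, 5}} = {2, 4, 5}
AG (AX ~b): greatest fixpoint, start Z0 = {2, 4, 5}, keep only states in Sat with every successor in Z. Already a fixed point.
Sat(AG (AX ~b)) = {2, 4, 5}

{2, 4, 5}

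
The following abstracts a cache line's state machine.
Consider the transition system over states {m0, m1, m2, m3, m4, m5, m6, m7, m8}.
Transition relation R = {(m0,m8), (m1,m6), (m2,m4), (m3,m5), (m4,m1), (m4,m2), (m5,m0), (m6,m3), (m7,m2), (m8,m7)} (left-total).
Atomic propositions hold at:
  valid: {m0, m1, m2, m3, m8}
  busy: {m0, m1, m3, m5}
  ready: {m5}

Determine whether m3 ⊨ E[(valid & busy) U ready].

Yes

Sat(valid & busy) = {m0, m1, m3}
E[(valid & busy) U ready]: least fixpoint, start Z0 = Sat(ready) = {m5}, add states in Sat(valid & busy) with some successor in Z. Z1 = {m3, m5}; fixed.
Sat(E[(valid & busy) U ready]) = {m3, m5}
m3 ∈ Sat(E[(valid & busy) U ready]) = {m3, m5}, so the formula holds at m3.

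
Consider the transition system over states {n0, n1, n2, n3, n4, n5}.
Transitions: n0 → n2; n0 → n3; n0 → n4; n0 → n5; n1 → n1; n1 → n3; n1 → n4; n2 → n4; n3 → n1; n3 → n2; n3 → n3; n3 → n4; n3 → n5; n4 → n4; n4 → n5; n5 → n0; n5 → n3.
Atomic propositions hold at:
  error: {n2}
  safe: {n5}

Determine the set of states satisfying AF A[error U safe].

{n5}

A[error U safe]: least fixpoint, start Z0 = Sat(safe) = {n5}, add states in Sat(error) with every successor in Z. Already a fixed point.
Sat(A[error U safe]) = {n5}
AF A[error U safe]: least fixpoint, start Z0 = {n5}, add states with every successor in Z. Already a fixed point.
Sat(AF A[error U safe]) = {n5}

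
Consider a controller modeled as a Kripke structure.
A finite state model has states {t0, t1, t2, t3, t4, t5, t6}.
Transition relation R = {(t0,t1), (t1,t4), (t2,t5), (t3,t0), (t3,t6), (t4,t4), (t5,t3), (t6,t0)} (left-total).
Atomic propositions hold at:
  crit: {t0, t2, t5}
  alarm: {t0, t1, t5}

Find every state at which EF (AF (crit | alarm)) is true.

Sat(crit | alarm) = {t0, t1, t2, t5}
AF (crit | alarm): least fixpoint, start Z0 = {t0, t1, t2, t5}, add states with every successor in Z. Z1 = {t0, t1, t2, t5, t6}; Z2 = {t0, t1, t2, t3, t5, t6}; fixed.
Sat(AF (crit | alarm)) = {t0, t1, t2, t3, t5, t6}
EF (AF (crit | alarm)): least fixpoint, start Z0 = {t0, t1, t2, t3, t5, t6}, add states with some successor in Z. Already a fixed point.
Sat(EF (AF (crit | alarm))) = {t0, t1, t2, t3, t5, t6}

{t0, t1, t2, t3, t5, t6}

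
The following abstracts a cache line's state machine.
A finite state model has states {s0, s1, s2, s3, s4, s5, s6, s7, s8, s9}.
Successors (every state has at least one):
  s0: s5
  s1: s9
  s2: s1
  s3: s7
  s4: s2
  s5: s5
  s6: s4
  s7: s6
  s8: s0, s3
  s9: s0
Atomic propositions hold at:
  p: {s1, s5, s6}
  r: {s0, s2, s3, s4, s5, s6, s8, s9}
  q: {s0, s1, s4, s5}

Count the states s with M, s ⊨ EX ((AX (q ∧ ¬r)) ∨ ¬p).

Sat(¬r) = {s1, s7}
Sat(q ∧ ¬r) = {s1}
Sat(AX (q ∧ ¬r)) = {s : every successor in {s1}} = {s2}
Sat(¬p) = {s0, s2, s3, s4, s7, s8, s9}
Sat((AX (q ∧ ¬r)) ∨ ¬p) = {s0, s2, s3, s4, s7, s8, s9}
Sat(EX ((AX (q ∧ ¬r)) ∨ ¬p)) = {s : some successor in {s0, s2, s3, s4, s7, s8, s9}} = {s1, s3, s4, s6, s8, s9}
|Sat(EX ((AX (q ∧ ¬r)) ∨ ¬p))| = |{s1, s3, s4, s6, s8, s9}| = 6.

6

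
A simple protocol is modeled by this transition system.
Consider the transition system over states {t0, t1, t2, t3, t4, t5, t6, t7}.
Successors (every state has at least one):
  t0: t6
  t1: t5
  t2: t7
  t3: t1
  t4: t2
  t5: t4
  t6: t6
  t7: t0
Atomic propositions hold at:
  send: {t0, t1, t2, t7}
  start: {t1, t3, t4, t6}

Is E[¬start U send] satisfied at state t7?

Sat(¬start) = {t0, t2, t5, t7}
E[¬start U send]: least fixpoint, start Z0 = Sat(send) = {t0, t1, t2, t7}, add states in Sat(¬start) with some successor in Z. Already a fixed point.
Sat(E[¬start U send]) = {t0, t1, t2, t7}
t7 ∈ Sat(E[¬start U send]) = {t0, t1, t2, t7}, so the formula holds at t7.

Yes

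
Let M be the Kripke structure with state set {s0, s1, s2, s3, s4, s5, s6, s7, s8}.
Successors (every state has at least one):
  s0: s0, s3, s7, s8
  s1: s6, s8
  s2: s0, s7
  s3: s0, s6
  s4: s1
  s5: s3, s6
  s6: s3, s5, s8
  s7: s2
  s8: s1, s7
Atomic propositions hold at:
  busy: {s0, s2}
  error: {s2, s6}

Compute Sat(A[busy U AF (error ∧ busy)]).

{s2, s7}

Sat(error ∧ busy) = {s2}
AF (error ∧ busy): least fixpoint, start Z0 = {s2}, add states with every successor in Z. Z1 = {s2, s7}; fixed.
Sat(AF (error ∧ busy)) = {s2, s7}
A[busy U AF (error ∧ busy)]: least fixpoint, start Z0 = Sat(AF (error ∧ busy)) = {s2, s7}, add states in Sat(busy) with every successor in Z. Already a fixed point.
Sat(A[busy U AF (error ∧ busy)]) = {s2, s7}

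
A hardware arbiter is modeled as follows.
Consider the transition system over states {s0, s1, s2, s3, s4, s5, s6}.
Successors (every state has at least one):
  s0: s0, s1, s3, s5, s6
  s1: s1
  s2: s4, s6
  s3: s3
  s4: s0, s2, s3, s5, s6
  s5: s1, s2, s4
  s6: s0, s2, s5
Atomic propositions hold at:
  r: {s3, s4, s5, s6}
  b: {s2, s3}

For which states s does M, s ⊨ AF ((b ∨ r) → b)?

Sat(b ∨ r) = {s2, s3, s4, s5, s6}
Sat((b ∨ r) → b) = {s0, s1, s2, s3}
AF ((b ∨ r) → b): least fixpoint, start Z0 = {s0, s1, s2, s3}, add states with every successor in Z. Already a fixed point.
Sat(AF ((b ∨ r) → b)) = {s0, s1, s2, s3}

{s0, s1, s2, s3}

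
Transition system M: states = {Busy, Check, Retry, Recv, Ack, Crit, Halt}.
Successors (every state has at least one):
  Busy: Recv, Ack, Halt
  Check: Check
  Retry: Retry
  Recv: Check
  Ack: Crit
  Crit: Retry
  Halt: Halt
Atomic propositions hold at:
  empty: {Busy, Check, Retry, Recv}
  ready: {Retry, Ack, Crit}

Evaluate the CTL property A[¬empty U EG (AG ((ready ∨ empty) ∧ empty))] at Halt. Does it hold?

Sat(¬empty) = {Ack, Crit, Halt}
Sat(ready ∨ empty) = {Busy, Check, Retry, Recv, Ack, Crit}
Sat((ready ∨ empty) ∧ empty) = {Busy, Check, Retry, Recv}
AG ((ready ∨ empty) ∧ empty): greatest fixpoint, start Z0 = {Busy, Check, Retry, Recv}, keep only states in Sat with every successor in Z. Z1 = {Check, Retry, Recv}; fixed.
Sat(AG ((ready ∨ empty) ∧ empty)) = {Check, Retry, Recv}
EG (AG ((ready ∨ empty) ∧ empty)): greatest fixpoint, start Z0 = {Check, Retry, Recv}, keep only states in Sat with some successor in Z. Already a fixed point.
Sat(EG (AG ((ready ∨ empty) ∧ empty))) = {Check, Retry, Recv}
A[¬empty U EG (AG ((ready ∨ empty) ∧ empty))]: least fixpoint, start Z0 = Sat(EG (AG ((ready ∨ empty) ∧ empty))) = {Check, Retry, Recv}, add states in Sat(¬empty) with every successor in Z. Z1 = {Check, Retry, Recv, Crit}; Z2 = {Check, Retry, Recv, Ack, Crit}; fixed.
Sat(A[¬empty U EG (AG ((ready ∨ empty) ∧ empty))]) = {Check, Retry, Recv, Ack, Crit}
Halt ∉ Sat(A[¬empty U EG (AG ((ready ∨ empty) ∧ empty))]) = {Check, Retry, Recv, Ack, Crit}, so the formula does not hold at Halt.

No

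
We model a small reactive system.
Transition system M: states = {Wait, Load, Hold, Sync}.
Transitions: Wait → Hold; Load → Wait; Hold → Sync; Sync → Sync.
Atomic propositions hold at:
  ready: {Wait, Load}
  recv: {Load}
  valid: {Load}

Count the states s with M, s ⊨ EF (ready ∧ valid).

1

Sat(ready ∧ valid) = {Load}
EF (ready ∧ valid): least fixpoint, start Z0 = {Load}, add states with some successor in Z. Already a fixed point.
Sat(EF (ready ∧ valid)) = {Load}
|Sat(EF (ready ∧ valid))| = |{Load}| = 1.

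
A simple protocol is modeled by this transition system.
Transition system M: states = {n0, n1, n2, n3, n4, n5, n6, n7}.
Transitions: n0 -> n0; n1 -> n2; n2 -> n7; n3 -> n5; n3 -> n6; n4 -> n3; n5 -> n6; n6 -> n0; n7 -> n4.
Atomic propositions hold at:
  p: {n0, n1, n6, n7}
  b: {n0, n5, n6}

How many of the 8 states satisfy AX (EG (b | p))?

Sat(b | p) = {n0, n1, n5, n6, n7}
EG (b | p): greatest fixpoint, start Z0 = {n0, n1, n5, n6, n7}, keep only states in Sat with some successor in Z. Z1 = {n0, n5, n6}; fixed.
Sat(EG (b | p)) = {n0, n5, n6}
Sat(AX (EG (b | p))) = {s : every successor in {n0, n5, n6}} = {n0, n3, n5, n6}
|Sat(AX (EG (b | p)))| = |{n0, n3, n5, n6}| = 4.

4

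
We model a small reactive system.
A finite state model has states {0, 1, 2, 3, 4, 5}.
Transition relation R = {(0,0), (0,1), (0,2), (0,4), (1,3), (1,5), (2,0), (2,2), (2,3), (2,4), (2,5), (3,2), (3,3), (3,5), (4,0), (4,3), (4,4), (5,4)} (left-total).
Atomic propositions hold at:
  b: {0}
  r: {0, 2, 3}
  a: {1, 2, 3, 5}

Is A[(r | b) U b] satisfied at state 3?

Sat(r | b) = {0, 2, 3}
A[(r | b) U b]: least fixpoint, start Z0 = Sat(b) = {0}, add states in Sat(r | b) with every successor in Z. Already a fixed point.
Sat(A[(r | b) U b]) = {0}
3 ∉ Sat(A[(r | b) U b]) = {0}, so the formula does not hold at 3.

No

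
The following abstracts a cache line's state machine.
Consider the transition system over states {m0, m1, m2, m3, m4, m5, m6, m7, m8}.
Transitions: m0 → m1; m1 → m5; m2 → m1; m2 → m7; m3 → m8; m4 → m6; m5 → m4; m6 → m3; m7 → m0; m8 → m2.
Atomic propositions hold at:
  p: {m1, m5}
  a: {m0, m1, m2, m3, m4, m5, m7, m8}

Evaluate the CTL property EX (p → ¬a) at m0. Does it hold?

No

Sat(¬a) = {m6}
Sat(p → ¬a) = {m0, m2, m3, m4, m6, m7, m8}
Sat(EX (p → ¬a)) = {s : some successor in {m0, m2, m3, m4, m6, m7, m8}} = {m2, m3, m4, m5, m6, m7, m8}
m0 ∉ Sat(EX (p → ¬a)) = {m2, m3, m4, m5, m6, m7, m8}, so the formula does not hold at m0.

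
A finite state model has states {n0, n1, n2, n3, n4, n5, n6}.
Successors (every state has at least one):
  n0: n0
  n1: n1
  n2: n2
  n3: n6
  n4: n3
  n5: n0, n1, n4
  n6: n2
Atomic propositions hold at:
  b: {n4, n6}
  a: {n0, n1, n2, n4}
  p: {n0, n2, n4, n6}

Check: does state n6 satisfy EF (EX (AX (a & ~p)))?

No

Sat(~p) = {n1, n3, n5}
Sat(a & ~p) = {n1}
Sat(AX (a & ~p)) = {s : every successor in {n1}} = {n1}
Sat(EX (AX (a & ~p))) = {s : some successor in {n1}} = {n1, n5}
EF (EX (AX (a & ~p))): least fixpoint, start Z0 = {n1, n5}, add states with some successor in Z. Already a fixed point.
Sat(EF (EX (AX (a & ~p)))) = {n1, n5}
n6 ∉ Sat(EF (EX (AX (a & ~p)))) = {n1, n5}, so the formula does not hold at n6.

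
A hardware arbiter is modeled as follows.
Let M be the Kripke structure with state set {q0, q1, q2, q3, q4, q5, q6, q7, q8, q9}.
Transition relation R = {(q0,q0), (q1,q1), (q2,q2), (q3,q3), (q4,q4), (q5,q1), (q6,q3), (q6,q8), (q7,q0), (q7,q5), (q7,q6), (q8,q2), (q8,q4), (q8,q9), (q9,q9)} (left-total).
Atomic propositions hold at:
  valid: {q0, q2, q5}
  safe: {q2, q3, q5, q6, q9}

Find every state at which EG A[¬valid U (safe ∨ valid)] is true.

Sat(¬valid) = {q1, q3, q4, q6, q7, q8, q9}
Sat(safe ∨ valid) = {q0, q2, q3, q5, q6, q9}
A[¬valid U (safe ∨ valid)]: least fixpoint, start Z0 = Sat((safe ∨ valid)) = {q0, q2, q3, q5, q6, q9}, add states in Sat(¬valid) with every successor in Z. Z1 = {q0, q2, q3, q5, q6, q7, q9}; fixed.
Sat(A[¬valid U (safe ∨ valid)]) = {q0, q2, q3, q5, q6, q7, q9}
EG A[¬valid U (safe ∨ valid)]: greatest fixpoint, start Z0 = {q0, q2, q3, q5, q6, q7, q9}, keep only states in Sat with some successor in Z. Z1 = {q0, q2, q3, q6, q7, q9}; fixed.
Sat(EG A[¬valid U (safe ∨ valid)]) = {q0, q2, q3, q6, q7, q9}

{q0, q2, q3, q6, q7, q9}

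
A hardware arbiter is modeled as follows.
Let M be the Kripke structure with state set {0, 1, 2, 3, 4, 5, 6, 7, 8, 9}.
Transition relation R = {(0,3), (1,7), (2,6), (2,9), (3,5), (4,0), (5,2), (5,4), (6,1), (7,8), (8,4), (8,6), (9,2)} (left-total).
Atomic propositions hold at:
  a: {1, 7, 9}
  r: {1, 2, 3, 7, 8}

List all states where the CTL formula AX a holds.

{1, 6}

Sat(AX a) = {s : every successor in {1, 7, 9}} = {1, 6}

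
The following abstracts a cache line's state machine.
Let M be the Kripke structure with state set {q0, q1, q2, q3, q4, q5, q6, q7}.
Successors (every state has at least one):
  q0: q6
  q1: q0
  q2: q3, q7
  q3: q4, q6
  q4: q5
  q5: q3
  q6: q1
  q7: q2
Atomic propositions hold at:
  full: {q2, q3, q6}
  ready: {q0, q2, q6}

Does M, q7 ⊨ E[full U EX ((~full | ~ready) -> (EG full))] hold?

Yes

Sat(~full) = {q0, q1, q4, q5, q7}
Sat(~ready) = {q1, q3, q4, q5, q7}
Sat(~full | ~ready) = {q0, q1, q3, q4, q5, q7}
EG full: greatest fixpoint, start Z0 = {q2, q3, q6}, keep only states in Sat with some successor in Z. Z1 = {q2, q3}; Z2 = {q2}; Z3 = ∅; fixed.
Sat(EG full) = ∅
Sat((~full | ~ready) -> (EG full)) = {q2, q6}
Sat(EX ((~full | ~ready) -> (EG full))) = {s : some successor in {q2, q6}} = {q0, q3, q7}
E[full U EX ((~full | ~ready) -> (EG full))]: least fixpoint, start Z0 = Sat(EX ((~full | ~ready) -> (EG full))) = {q0, q3, q7}, add states in Sat(full) with some successor in Z. Z1 = {q0, q2, q3, q7}; fixed.
Sat(E[full U EX ((~full | ~ready) -> (EG full))]) = {q0, q2, q3, q7}
q7 ∈ Sat(E[full U EX ((~full | ~ready) -> (EG full))]) = {q0, q2, q3, q7}, so the formula holds at q7.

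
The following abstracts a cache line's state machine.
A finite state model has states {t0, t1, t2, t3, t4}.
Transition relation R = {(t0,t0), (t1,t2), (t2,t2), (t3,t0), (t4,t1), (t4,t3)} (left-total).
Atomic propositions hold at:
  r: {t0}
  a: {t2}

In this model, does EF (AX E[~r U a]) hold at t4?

Yes

Sat(~r) = {t1, t2, t3, t4}
E[~r U a]: least fixpoint, start Z0 = Sat(a) = {t2}, add states in Sat(~r) with some successor in Z. Z1 = {t1, t2}; Z2 = {t1, t2, t4}; fixed.
Sat(E[~r U a]) = {t1, t2, t4}
Sat(AX E[~r U a]) = {s : every successor in {t1, t2, t4}} = {t1, t2}
EF (AX E[~r U a]): least fixpoint, start Z0 = {t1, t2}, add states with some successor in Z. Z1 = {t1, t2, t4}; fixed.
Sat(EF (AX E[~r U a])) = {t1, t2, t4}
t4 ∈ Sat(EF (AX E[~r U a])) = {t1, t2, t4}, so the formula holds at t4.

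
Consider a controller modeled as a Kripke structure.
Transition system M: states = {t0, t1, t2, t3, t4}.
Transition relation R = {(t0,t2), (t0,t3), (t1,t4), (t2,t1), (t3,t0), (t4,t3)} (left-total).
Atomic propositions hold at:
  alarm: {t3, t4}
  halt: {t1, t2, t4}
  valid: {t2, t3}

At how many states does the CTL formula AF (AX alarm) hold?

Sat(AX alarm) = {s : every successor in {t3, t4}} = {t1, t4}
AF (AX alarm): least fixpoint, start Z0 = {t1, t4}, add states with every successor in Z. Z1 = {t1, t2, t4}; fixed.
Sat(AF (AX alarm)) = {t1, t2, t4}
|Sat(AF (AX alarm))| = |{t1, t2, t4}| = 3.

3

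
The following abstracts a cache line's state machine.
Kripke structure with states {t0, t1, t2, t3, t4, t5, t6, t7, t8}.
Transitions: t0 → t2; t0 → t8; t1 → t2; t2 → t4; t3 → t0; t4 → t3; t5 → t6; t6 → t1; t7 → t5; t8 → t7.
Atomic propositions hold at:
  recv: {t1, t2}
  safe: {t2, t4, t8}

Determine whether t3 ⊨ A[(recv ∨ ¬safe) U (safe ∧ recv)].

Sat(¬safe) = {t0, t1, t3, t5, t6, t7}
Sat(recv ∨ ¬safe) = {t0, t1, t2, t3, t5, t6, t7}
Sat(safe ∧ recv) = {t2}
A[(recv ∨ ¬safe) U (safe ∧ recv)]: least fixpoint, start Z0 = Sat((safe ∧ recv)) = {t2}, add states in Sat(recv ∨ ¬safe) with every successor in Z. Z1 = {t1, t2}; Z2 = {t1, t2, t6}; Z3 = {t1, t2, t5, t6}; Z4 = {t1, t2, t5, t6, t7}; fixed.
Sat(A[(recv ∨ ¬safe) U (safe ∧ recv)]) = {t1, t2, t5, t6, t7}
t3 ∉ Sat(A[(recv ∨ ¬safe) U (safe ∧ recv)]) = {t1, t2, t5, t6, t7}, so the formula does not hold at t3.

No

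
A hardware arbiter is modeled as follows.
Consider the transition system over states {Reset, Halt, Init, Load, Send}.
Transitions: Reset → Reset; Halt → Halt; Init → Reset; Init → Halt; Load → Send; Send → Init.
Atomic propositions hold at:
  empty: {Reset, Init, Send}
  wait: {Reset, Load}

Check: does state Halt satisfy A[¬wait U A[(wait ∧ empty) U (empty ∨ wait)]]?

Sat(¬wait) = {Halt, Init, Send}
Sat(wait ∧ empty) = {Reset}
Sat(empty ∨ wait) = {Reset, Init, Load, Send}
A[(wait ∧ empty) U (empty ∨ wait)]: least fixpoint, start Z0 = Sat((empty ∨ wait)) = {Reset, Init, Load, Send}, add states in Sat(wait ∧ empty) with every successor in Z. Already a fixed point.
Sat(A[(wait ∧ empty) U (empty ∨ wait)]) = {Reset, Init, Load, Send}
A[¬wait U A[(wait ∧ empty) U (empty ∨ wait)]]: least fixpoint, start Z0 = Sat(A[(wait ∧ empty) U (empty ∨ wait)]) = {Reset, Init, Load, Send}, add states in Sat(¬wait) with every successor in Z. Already a fixed point.
Sat(A[¬wait U A[(wait ∧ empty) U (empty ∨ wait)]]) = {Reset, Init, Load, Send}
Halt ∉ Sat(A[¬wait U A[(wait ∧ empty) U (empty ∨ wait)]]) = {Reset, Init, Load, Send}, so the formula does not hold at Halt.

No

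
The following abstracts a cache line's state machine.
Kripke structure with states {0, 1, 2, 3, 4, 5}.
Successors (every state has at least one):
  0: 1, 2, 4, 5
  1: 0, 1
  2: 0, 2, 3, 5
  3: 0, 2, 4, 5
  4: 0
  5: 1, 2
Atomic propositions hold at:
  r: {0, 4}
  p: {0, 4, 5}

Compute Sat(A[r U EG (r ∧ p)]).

{0, 4}

Sat(r ∧ p) = {0, 4}
EG (r ∧ p): greatest fixpoint, start Z0 = {0, 4}, keep only states in Sat with some successor in Z. Already a fixed point.
Sat(EG (r ∧ p)) = {0, 4}
A[r U EG (r ∧ p)]: least fixpoint, start Z0 = Sat(EG (r ∧ p)) = {0, 4}, add states in Sat(r) with every successor in Z. Already a fixed point.
Sat(A[r U EG (r ∧ p)]) = {0, 4}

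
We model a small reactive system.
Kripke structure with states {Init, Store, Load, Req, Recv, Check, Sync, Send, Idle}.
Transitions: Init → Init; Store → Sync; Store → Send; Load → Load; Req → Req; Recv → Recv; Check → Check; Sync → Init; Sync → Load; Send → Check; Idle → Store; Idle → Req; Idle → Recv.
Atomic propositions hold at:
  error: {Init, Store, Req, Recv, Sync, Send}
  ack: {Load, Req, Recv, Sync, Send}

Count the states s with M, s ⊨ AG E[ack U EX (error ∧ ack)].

Sat(error ∧ ack) = {Req, Recv, Sync, Send}
Sat(EX (error ∧ ack)) = {s : some successor in {Req, Recv, Sync, Send}} = {Store, Req, Recv, Idle}
E[ack U EX (error ∧ ack)]: least fixpoint, start Z0 = Sat(EX (error ∧ ack)) = {Store, Req, Recv, Idle}, add states in Sat(ack) with some successor in Z. Already a fixed point.
Sat(E[ack U EX (error ∧ ack)]) = {Store, Req, Recv, Idle}
AG E[ack U EX (error ∧ ack)]: greatest fixpoint, start Z0 = {Store, Req, Recv, Idle}, keep only states in Sat with every successor in Z. Z1 = {Req, Recv, Idle}; Z2 = {Req, Recv}; fixed.
Sat(AG E[ack U EX (error ∧ ack)]) = {Req, Recv}
|Sat(AG E[ack U EX (error ∧ ack)])| = |{Req, Recv}| = 2.

2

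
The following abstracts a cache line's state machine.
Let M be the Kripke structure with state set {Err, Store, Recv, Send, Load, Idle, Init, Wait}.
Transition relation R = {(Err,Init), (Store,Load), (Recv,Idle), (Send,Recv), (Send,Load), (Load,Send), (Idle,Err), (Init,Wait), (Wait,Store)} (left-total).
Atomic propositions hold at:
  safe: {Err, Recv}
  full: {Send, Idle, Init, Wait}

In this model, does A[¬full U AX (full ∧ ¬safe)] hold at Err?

Yes

Sat(¬full) = {Err, Store, Recv, Load}
Sat(¬safe) = {Store, Send, Load, Idle, Init, Wait}
Sat(full ∧ ¬safe) = {Send, Idle, Init, Wait}
Sat(AX (full ∧ ¬safe)) = {s : every successor in {Send, Idle, Init, Wait}} = {Err, Recv, Load, Init}
A[¬full U AX (full ∧ ¬safe)]: least fixpoint, start Z0 = Sat(AX (full ∧ ¬safe)) = {Err, Recv, Load, Init}, add states in Sat(¬full) with every successor in Z. Z1 = {Err, Store, Recv, Load, Init}; fixed.
Sat(A[¬full U AX (full ∧ ¬safe)]) = {Err, Store, Recv, Load, Init}
Err ∈ Sat(A[¬full U AX (full ∧ ¬safe)]) = {Err, Store, Recv, Load, Init}, so the formula holds at Err.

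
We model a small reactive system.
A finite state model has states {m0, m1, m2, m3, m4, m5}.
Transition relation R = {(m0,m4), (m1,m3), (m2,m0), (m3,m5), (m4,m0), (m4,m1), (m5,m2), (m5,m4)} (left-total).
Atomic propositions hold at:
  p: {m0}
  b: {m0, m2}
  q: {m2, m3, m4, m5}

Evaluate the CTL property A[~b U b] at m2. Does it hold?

Sat(~b) = {m1, m3, m4, m5}
A[~b U b]: least fixpoint, start Z0 = Sat(b) = {m0, m2}, add states in Sat(~b) with every successor in Z. Already a fixed point.
Sat(A[~b U b]) = {m0, m2}
m2 ∈ Sat(A[~b U b]) = {m0, m2}, so the formula holds at m2.

Yes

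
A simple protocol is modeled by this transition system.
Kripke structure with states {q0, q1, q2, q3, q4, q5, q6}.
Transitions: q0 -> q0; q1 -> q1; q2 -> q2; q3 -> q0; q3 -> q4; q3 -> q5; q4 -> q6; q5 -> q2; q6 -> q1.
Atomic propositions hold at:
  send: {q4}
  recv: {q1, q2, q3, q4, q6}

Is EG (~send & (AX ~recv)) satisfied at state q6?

Sat(~send) = {q0, q1, q2, q3, q5, q6}
Sat(~recv) = {q0, q5}
Sat(AX ~recv) = {s : every successor in {q0, q5}} = {q0}
Sat(~send & (AX ~recv)) = {q0}
EG (~send & (AX ~recv)): greatest fixpoint, start Z0 = {q0}, keep only states in Sat with some successor in Z. Already a fixed point.
Sat(EG (~send & (AX ~recv))) = {q0}
q6 ∉ Sat(EG (~send & (AX ~recv))) = {q0}, so the formula does not hold at q6.

No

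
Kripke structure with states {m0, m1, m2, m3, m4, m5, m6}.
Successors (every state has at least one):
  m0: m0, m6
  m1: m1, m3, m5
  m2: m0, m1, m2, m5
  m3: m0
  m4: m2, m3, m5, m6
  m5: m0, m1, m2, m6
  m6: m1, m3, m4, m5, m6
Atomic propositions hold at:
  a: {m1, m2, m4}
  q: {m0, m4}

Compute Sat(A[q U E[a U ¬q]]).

{m1, m2, m3, m4, m5, m6}

Sat(¬q) = {m1, m2, m3, m5, m6}
E[a U ¬q]: least fixpoint, start Z0 = Sat(¬q) = {m1, m2, m3, m5, m6}, add states in Sat(a) with some successor in Z. Z1 = {m1, m2, m3, m4, m5, m6}; fixed.
Sat(E[a U ¬q]) = {m1, m2, m3, m4, m5, m6}
A[q U E[a U ¬q]]: least fixpoint, start Z0 = Sat(E[a U ¬q]) = {m1, m2, m3, m4, m5, m6}, add states in Sat(q) with every successor in Z. Already a fixed point.
Sat(A[q U E[a U ¬q]]) = {m1, m2, m3, m4, m5, m6}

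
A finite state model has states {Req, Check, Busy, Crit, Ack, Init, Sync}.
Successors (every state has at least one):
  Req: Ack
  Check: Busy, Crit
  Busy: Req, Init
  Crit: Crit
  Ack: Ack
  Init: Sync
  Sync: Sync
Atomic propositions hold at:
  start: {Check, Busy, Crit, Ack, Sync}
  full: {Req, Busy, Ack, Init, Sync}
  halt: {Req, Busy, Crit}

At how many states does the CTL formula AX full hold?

5

Sat(AX full) = {s : every successor in {Req, Busy, Ack, Init, Sync}} = {Req, Busy, Ack, Init, Sync}
|Sat(AX full)| = |{Req, Busy, Ack, Init, Sync}| = 5.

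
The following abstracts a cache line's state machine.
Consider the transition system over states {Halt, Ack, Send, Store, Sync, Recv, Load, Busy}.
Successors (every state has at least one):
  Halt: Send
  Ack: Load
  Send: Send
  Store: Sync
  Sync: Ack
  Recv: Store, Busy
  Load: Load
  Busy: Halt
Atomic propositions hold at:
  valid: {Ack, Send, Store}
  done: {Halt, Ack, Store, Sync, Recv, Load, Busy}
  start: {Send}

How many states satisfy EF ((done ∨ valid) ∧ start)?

4

Sat(done ∨ valid) = {Halt, Ack, Send, Store, Sync, Recv, Load, Busy}
Sat((done ∨ valid) ∧ start) = {Send}
EF ((done ∨ valid) ∧ start): least fixpoint, start Z0 = {Send}, add states with some successor in Z. Z1 = {Halt, Send}; Z2 = {Halt, Send, Busy}; Z3 = {Halt, Send, Recv, Busy}; fixed.
Sat(EF ((done ∨ valid) ∧ start)) = {Halt, Send, Recv, Busy}
|Sat(EF ((done ∨ valid) ∧ start))| = |{Halt, Send, Recv, Busy}| = 4.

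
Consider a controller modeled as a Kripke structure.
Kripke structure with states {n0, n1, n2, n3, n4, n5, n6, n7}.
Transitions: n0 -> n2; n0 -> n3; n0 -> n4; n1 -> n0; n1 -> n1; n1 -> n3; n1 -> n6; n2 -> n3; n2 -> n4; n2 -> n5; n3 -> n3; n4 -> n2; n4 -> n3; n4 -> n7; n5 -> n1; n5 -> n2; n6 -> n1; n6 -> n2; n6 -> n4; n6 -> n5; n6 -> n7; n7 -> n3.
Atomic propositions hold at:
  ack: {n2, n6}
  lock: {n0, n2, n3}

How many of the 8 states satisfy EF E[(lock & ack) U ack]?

Sat(lock & ack) = {n2}
E[(lock & ack) U ack]: least fixpoint, start Z0 = Sat(ack) = {n2, n6}, add states in Sat(lock & ack) with some successor in Z. Already a fixed point.
Sat(E[(lock & ack) U ack]) = {n2, n6}
EF E[(lock & ack) U ack]: least fixpoint, start Z0 = {n2, n6}, add states with some successor in Z. Z1 = {n0, n1, n2, n4, n5, n6}; fixed.
Sat(EF E[(lock & ack) U ack]) = {n0, n1, n2, n4, n5, n6}
|Sat(EF E[(lock & ack) U ack])| = |{n0, n1, n2, n4, n5, n6}| = 6.

6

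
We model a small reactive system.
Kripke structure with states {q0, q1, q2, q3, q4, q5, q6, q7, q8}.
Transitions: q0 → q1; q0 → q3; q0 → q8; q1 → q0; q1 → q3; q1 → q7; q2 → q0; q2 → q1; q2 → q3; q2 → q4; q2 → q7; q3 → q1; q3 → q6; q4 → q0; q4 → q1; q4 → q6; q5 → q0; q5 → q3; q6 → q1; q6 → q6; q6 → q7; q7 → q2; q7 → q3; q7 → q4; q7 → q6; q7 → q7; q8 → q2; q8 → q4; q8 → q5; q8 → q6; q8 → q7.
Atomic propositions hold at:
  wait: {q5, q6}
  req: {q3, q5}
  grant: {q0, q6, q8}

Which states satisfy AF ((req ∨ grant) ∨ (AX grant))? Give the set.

{q0, q3, q5, q6, q8}

Sat(req ∨ grant) = {q0, q3, q5, q6, q8}
Sat(AX grant) = {s : every successor in {q0, q6, q8}} = ∅
Sat((req ∨ grant) ∨ (AX grant)) = {q0, q3, q5, q6, q8}
AF ((req ∨ grant) ∨ (AX grant)): least fixpoint, start Z0 = {q0, q3, q5, q6, q8}, add states with every successor in Z. Already a fixed point.
Sat(AF ((req ∨ grant) ∨ (AX grant))) = {q0, q3, q5, q6, q8}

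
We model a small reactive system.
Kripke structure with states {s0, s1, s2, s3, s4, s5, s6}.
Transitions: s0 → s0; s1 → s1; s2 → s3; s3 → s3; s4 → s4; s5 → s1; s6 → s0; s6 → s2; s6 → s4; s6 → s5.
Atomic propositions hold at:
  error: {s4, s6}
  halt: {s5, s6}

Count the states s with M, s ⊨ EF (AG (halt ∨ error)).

2

Sat(halt ∨ error) = {s4, s5, s6}
AG (halt ∨ error): greatest fixpoint, start Z0 = {s4, s5, s6}, keep only states in Sat with every successor in Z. Z1 = {s4}; fixed.
Sat(AG (halt ∨ error)) = {s4}
EF (AG (halt ∨ error)): least fixpoint, start Z0 = {s4}, add states with some successor in Z. Z1 = {s4, s6}; fixed.
Sat(EF (AG (halt ∨ error))) = {s4, s6}
|Sat(EF (AG (halt ∨ error)))| = |{s4, s6}| = 2.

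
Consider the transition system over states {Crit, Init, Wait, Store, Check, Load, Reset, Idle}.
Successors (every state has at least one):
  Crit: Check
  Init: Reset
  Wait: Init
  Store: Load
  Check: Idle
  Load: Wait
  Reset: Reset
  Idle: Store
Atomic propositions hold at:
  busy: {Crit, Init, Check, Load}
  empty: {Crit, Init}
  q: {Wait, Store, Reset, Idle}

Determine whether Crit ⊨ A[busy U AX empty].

Sat(AX empty) = {s : every successor in {Crit, Init}} = {Wait}
A[busy U AX empty]: least fixpoint, start Z0 = Sat(AX empty) = {Wait}, add states in Sat(busy) with every successor in Z. Z1 = {Wait, Load}; fixed.
Sat(A[busy U AX empty]) = {Wait, Load}
Crit ∉ Sat(A[busy U AX empty]) = {Wait, Load}, so the formula does not hold at Crit.

No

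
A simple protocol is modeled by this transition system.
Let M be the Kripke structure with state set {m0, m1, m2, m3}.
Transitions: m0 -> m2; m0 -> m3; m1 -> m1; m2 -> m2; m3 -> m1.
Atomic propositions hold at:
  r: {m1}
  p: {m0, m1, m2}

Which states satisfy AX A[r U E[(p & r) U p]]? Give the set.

{m1, m2, m3}

Sat(p & r) = {m1}
E[(p & r) U p]: least fixpoint, start Z0 = Sat(p) = {m0, m1, m2}, add states in Sat(p & r) with some successor in Z. Already a fixed point.
Sat(E[(p & r) U p]) = {m0, m1, m2}
A[r U E[(p & r) U p]]: least fixpoint, start Z0 = Sat(E[(p & r) U p]) = {m0, m1, m2}, add states in Sat(r) with every successor in Z. Already a fixed point.
Sat(A[r U E[(p & r) U p]]) = {m0, m1, m2}
Sat(AX A[r U E[(p & r) U p]]) = {s : every successor in {m0, m1, m2}} = {m1, m2, m3}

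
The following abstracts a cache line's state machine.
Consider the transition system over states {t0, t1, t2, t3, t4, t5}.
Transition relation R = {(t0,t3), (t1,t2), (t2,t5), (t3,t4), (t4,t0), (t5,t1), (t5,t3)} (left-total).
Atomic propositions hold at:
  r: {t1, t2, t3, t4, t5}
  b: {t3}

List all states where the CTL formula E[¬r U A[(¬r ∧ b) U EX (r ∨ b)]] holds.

Sat(¬r) = {t0}
Sat(¬r ∧ b) = ∅
Sat(r ∨ b) = {t1, t2, t3, t4, t5}
Sat(EX (r ∨ b)) = {s : some successor in {t1, t2, t3, t4, t5}} = {t0, t1, t2, t3, t5}
A[(¬r ∧ b) U EX (r ∨ b)]: least fixpoint, start Z0 = Sat(EX (r ∨ b)) = {t0, t1, t2, t3, t5}, add states in Sat(¬r ∧ b) with every successor in Z. Already a fixed point.
Sat(A[(¬r ∧ b) U EX (r ∨ b)]) = {t0, t1, t2, t3, t5}
E[¬r U A[(¬r ∧ b) U EX (r ∨ b)]]: least fixpoint, start Z0 = Sat(A[(¬r ∧ b) U EX (r ∨ b)]) = {t0, t1, t2, t3, t5}, add states in Sat(¬r) with some successor in Z. Already a fixed point.
Sat(E[¬r U A[(¬r ∧ b) U EX (r ∨ b)]]) = {t0, t1, t2, t3, t5}

{t0, t1, t2, t3, t5}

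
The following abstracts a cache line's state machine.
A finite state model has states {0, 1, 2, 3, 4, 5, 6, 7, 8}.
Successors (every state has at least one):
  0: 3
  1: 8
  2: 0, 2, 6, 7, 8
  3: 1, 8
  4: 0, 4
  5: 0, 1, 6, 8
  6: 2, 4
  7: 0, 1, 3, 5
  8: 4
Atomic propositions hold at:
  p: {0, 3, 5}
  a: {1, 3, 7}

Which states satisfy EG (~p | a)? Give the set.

Sat(~p) = {1, 2, 4, 6, 7, 8}
Sat(~p | a) = {1, 2, 3, 4, 6, 7, 8}
EG (~p | a): greatest fixpoint, start Z0 = {1, 2, 3, 4, 6, 7, 8}, keep only states in Sat with some successor in Z. Already a fixed point.
Sat(EG (~p | a)) = {1, 2, 3, 4, 6, 7, 8}

{1, 2, 3, 4, 6, 7, 8}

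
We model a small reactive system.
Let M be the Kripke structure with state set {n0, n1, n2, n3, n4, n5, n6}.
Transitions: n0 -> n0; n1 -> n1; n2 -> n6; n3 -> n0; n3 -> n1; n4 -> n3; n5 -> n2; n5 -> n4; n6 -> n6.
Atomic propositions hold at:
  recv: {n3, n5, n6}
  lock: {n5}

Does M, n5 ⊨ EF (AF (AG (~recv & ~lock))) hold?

Yes

Sat(~recv) = {n0, n1, n2, n4}
Sat(~lock) = {n0, n1, n2, n3, n4, n6}
Sat(~recv & ~lock) = {n0, n1, n2, n4}
AG (~recv & ~lock): greatest fixpoint, start Z0 = {n0, n1, n2, n4}, keep only states in Sat with every successor in Z. Z1 = {n0, n1}; fixed.
Sat(AG (~recv & ~lock)) = {n0, n1}
AF (AG (~recv & ~lock)): least fixpoint, start Z0 = {n0, n1}, add states with every successor in Z. Z1 = {n0, n1, n3}; Z2 = {n0, n1, n3, n4}; fixed.
Sat(AF (AG (~recv & ~lock))) = {n0, n1, n3, n4}
EF (AF (AG (~recv & ~lock))): least fixpoint, start Z0 = {n0, n1, n3, n4}, add states with some successor in Z. Z1 = {n0, n1, n3, n4, n5}; fixed.
Sat(EF (AF (AG (~recv & ~lock)))) = {n0, n1, n3, n4, n5}
n5 ∈ Sat(EF (AF (AG (~recv & ~lock)))) = {n0, n1, n3, n4, n5}, so the formula holds at n5.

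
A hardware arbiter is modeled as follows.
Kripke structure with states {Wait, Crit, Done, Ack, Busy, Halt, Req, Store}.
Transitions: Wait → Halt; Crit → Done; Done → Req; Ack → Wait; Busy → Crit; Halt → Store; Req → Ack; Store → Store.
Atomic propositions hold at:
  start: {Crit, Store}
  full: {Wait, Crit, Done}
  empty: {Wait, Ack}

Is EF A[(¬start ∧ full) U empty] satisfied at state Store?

No

Sat(¬start) = {Wait, Done, Ack, Busy, Halt, Req}
Sat(¬start ∧ full) = {Wait, Done}
A[(¬start ∧ full) U empty]: least fixpoint, start Z0 = Sat(empty) = {Wait, Ack}, add states in Sat(¬start ∧ full) with every successor in Z. Already a fixed point.
Sat(A[(¬start ∧ full) U empty]) = {Wait, Ack}
EF A[(¬start ∧ full) U empty]: least fixpoint, start Z0 = {Wait, Ack}, add states with some successor in Z. Z1 = {Wait, Ack, Req}; Z2 = {Wait, Done, Ack, Req}; Z3 = {Wait, Crit, Done, Ack, Req}; Z4 = {Wait, Crit, Done, Ack, Busy, Req}; fixed.
Sat(EF A[(¬start ∧ full) U empty]) = {Wait, Crit, Done, Ack, Busy, Req}
Store ∉ Sat(EF A[(¬start ∧ full) U empty]) = {Wait, Crit, Done, Ack, Busy, Req}, so the formula does not hold at Store.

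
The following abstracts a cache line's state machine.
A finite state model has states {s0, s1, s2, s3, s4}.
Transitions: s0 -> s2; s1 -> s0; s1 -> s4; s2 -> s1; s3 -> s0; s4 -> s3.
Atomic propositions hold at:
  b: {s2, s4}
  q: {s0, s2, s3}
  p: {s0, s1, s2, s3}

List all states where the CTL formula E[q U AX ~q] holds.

{s0, s2, s3}

Sat(~q) = {s1, s4}
Sat(AX ~q) = {s : every successor in {s1, s4}} = {s2}
E[q U AX ~q]: least fixpoint, start Z0 = Sat(AX ~q) = {s2}, add states in Sat(q) with some successor in Z. Z1 = {s0, s2}; Z2 = {s0, s2, s3}; fixed.
Sat(E[q U AX ~q]) = {s0, s2, s3}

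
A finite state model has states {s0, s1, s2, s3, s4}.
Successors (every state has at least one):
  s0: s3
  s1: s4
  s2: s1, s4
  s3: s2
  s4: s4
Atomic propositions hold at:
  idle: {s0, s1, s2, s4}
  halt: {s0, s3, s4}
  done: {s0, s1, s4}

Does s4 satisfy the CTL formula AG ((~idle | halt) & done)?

Sat(~idle) = {s3}
Sat(~idle | halt) = {s0, s3, s4}
Sat((~idle | halt) & done) = {s0, s4}
AG ((~idle | halt) & done): greatest fixpoint, start Z0 = {s0, s4}, keep only states in Sat with every successor in Z. Z1 = {s4}; fixed.
Sat(AG ((~idle | halt) & done)) = {s4}
s4 ∈ Sat(AG ((~idle | halt) & done)) = {s4}, so the formula holds at s4.

Yes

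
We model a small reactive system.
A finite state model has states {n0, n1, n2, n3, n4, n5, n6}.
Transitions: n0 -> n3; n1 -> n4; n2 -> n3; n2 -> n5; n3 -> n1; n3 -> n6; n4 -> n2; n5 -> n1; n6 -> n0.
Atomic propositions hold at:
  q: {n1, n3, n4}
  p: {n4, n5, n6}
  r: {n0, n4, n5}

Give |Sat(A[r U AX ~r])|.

4

Sat(~r) = {n1, n2, n3, n6}
Sat(AX ~r) = {s : every successor in {n1, n2, n3, n6}} = {n0, n3, n4, n5}
A[r U AX ~r]: least fixpoint, start Z0 = Sat(AX ~r) = {n0, n3, n4, n5}, add states in Sat(r) with every successor in Z. Already a fixed point.
Sat(A[r U AX ~r]) = {n0, n3, n4, n5}
|Sat(A[r U AX ~r])| = |{n0, n3, n4, n5}| = 4.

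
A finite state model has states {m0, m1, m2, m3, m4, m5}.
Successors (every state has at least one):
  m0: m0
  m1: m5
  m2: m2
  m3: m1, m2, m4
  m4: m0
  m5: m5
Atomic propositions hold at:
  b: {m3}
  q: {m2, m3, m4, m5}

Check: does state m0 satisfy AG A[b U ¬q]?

Yes

Sat(¬q) = {m0, m1}
A[b U ¬q]: least fixpoint, start Z0 = Sat(¬q) = {m0, m1}, add states in Sat(b) with every successor in Z. Already a fixed point.
Sat(A[b U ¬q]) = {m0, m1}
AG A[b U ¬q]: greatest fixpoint, start Z0 = {m0, m1}, keep only states in Sat with every successor in Z. Z1 = {m0}; fixed.
Sat(AG A[b U ¬q]) = {m0}
m0 ∈ Sat(AG A[b U ¬q]) = {m0}, so the formula holds at m0.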